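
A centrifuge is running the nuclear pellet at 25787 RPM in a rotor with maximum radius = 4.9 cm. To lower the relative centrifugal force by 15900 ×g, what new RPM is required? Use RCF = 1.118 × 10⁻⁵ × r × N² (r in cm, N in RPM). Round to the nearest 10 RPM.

Current RCF = 1.118 × 10⁻⁵ × 4.9 × (25787)² = 1.118 × 10⁻⁵ × 4.9 × 664,969,369 ≈ 36,428.4 × g
Target RCF = 36,428.4 − 15,900 = 20,528.4 × g
N² = 20,528.4 / (5.4782 × 10⁻⁵) = 374,728,926
N ≈ √374,728,926 ≈ 19,357.9

N₂ ≈ 19360 RPM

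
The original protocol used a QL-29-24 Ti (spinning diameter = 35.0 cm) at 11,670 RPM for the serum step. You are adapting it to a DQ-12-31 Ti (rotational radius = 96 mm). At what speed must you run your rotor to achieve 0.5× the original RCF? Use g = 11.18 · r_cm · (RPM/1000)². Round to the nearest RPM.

11141 RPM

Original rotor: r = 35.0 / 2 = 17.5 cm
RCF_original = 11.18 × 17.5 × (11.67)² = 11.18 × 17.5 × 136.1889 ≈ 26,645.4 × g
Target RCF = 0.5 × 26,645.4 ≈ 13,322.7 × g
Your rotor: r = 96 mm = 9.6 cm
13,322.7 = 11.18 × 9.6 × (N/1000)²
(N/1000)² = 13,322.7 / 107.328 = 124.1307
N = 1000 × √124.1307 ≈ 11,141.4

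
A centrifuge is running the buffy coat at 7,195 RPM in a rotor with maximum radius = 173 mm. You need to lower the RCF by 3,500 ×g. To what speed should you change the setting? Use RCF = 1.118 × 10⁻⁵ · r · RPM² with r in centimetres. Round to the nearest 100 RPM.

5800 RPM

r = 173 mm = 17.3 cm
Current RCF = 1.118 × 10⁻⁵ × 17.3 × (7195)² = 1.118 × 10⁻⁵ × 17.3 × 51,768,025 ≈ 10,012.7 × g
Target RCF = 10,012.7 − 3,500 = 6,512.7 × g
N² = 6,512.7 / (19.3414 × 10⁻⁵) = 33,672,330
N ≈ √33,672,330 ≈ 5,802.8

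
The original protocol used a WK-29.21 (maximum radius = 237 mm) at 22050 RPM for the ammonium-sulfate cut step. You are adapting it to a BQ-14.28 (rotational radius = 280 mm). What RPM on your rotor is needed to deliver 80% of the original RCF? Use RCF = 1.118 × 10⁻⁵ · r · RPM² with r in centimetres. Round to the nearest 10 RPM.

18140 RPM

Original rotor: r = 237 mm = 23.7 cm
RCF_original = 1.118 × 10⁻⁵ × 23.7 × (22050)² = 1.118 × 10⁻⁵ × 23.7 × 486,202,500 ≈ 128,827.1 × g
Target RCF = 0.8 × 128,827.1 ≈ 103,061.7 × g
Your rotor: r = 280 mm = 28.0 cm
103,061.7 = 1.118 × 10⁻⁵ × 28 × N²
N² = 103,061.7 / (31.304 × 10⁻⁵) = 329,228,533
N ≈ √329,228,533 ≈ 18,144.7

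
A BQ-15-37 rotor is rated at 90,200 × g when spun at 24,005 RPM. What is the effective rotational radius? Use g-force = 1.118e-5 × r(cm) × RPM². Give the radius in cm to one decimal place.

≈ 14.0 cm

90200 = 1.118 × 10⁻⁵ × r × (24005)²
r = 90200 / (1.118 × 10⁻⁵ × 576,240,025) = 90200 / 6442.363 ≈ 14.001 cm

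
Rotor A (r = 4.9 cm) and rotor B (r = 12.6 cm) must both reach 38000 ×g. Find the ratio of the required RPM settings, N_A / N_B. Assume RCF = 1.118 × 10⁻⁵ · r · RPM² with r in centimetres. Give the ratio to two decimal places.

At fixed RCF, N ∝ 1/√r, so N_A/N_B = √(r_B/r_A) = √(12.6/4.9) = √2.571429 = 1.6036.

1.60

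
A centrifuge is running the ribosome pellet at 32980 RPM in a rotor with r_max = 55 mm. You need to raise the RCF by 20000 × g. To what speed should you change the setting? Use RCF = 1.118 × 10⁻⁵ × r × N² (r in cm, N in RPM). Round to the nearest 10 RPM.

r = 55 mm = 5.5 cm
Current RCF = 1.118 × 10⁻⁵ × 5.5 × (32980)² = 1.118 × 10⁻⁵ × 5.5 × 1,087,680,400 ≈ 66,881.5 × g
Target RCF = 66,881.5 + 20,000 = 86,881.5 × g
N² = 86,881.5 / (6.149 × 10⁻⁵) = 1,412,937,063
N ≈ √1,412,937,063 ≈ 37,589.1

≈ 37590 RPM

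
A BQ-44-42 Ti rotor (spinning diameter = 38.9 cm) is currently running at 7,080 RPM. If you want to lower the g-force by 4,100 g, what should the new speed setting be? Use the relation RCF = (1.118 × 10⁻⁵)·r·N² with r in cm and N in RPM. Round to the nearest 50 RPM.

5600 RPM

r = 38.9 / 2 = 19.45 cm
Current RCF = 1.118 × 10⁻⁵ × 19.45 × (7080)² = 1.118 × 10⁻⁵ × 19.45 × 50,126,400 ≈ 10,900 × g
Target RCF = 10,900 − 4,100 = 6,800 × g
N² = 6,800 / (21.7451 × 10⁻⁵) = 31,271,413
N ≈ √31,271,413 ≈ 5,592.1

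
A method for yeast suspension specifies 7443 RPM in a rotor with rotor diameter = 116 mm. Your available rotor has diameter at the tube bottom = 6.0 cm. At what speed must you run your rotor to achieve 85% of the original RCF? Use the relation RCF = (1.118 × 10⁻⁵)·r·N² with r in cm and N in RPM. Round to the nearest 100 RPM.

Original rotor: r = 116 mm / 2 = 58 mm = 5.8 cm
RCF_original = 1.118 × 10⁻⁵ × 5.8 × (7443)² = 1.118 × 10⁻⁵ × 5.8 × 55,398,249 ≈ 3,592.2 × g
Target RCF = 0.85 × 3,592.2 ≈ 3,053.4 × g
Your rotor: r = 6.0 / 2 = 3 cm
3,053.4 = 1.118 × 10⁻⁵ × 3 × N²
N² = 3,053.4 / (3.354 × 10⁻⁵) = 91,037,567
N ≈ √91,037,567 ≈ 9,541.4

9500 RPM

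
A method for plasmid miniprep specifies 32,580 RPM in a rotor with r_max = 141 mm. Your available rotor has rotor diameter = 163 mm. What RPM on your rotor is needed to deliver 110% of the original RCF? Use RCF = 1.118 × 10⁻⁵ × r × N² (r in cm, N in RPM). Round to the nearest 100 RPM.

Original rotor: r = 141 mm = 14.1 cm
RCF = 1.118 × 10⁻⁵ × r × N²
RCF_original = 1.118 × 10⁻⁵ × 14.1 × (32580)² = 1.118 × 10⁻⁵ × 14.1 × 1,061,456,400 ≈ 167,325.9 × g
Target RCF = 1.1 × 167,325.9 ≈ 184,058.5 × g
Your rotor: r = 163 mm / 2 = 81.5 mm = 8.15 cm
184,058.5 = 1.118 × 10⁻⁵ × 8.15 × N²
N² = 184,058.5 / (9.1117 × 10⁻⁵) = 2,020,023,706
N ≈ √2,020,023,706 ≈ 44,944.7

≈ 44900 RPM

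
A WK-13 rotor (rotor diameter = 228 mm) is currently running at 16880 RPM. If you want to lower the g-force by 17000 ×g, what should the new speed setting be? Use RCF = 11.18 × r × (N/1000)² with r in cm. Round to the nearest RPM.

r = 228 mm / 2 = 114 mm = 11.4 cm
Current RCF = 11.18 × 11.4 × (16.88)² = 11.18 × 11.4 × 284.9344 ≈ 36,315.5 × g
Target RCF = 36,315.5 − 17,000 = 19,315.5 × g
(N/1000)² = 19,315.5 / 127.452 = 151.5512
N = 1000 × √151.5512 ≈ 12,310.6

12311 RPM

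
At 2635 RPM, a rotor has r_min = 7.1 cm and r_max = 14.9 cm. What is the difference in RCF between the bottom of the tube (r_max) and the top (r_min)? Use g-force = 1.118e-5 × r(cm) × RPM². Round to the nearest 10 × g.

RCF_max = 1.118 × 10⁻⁵ × 14.9 × (2635)² = 1.118 × 10⁻⁵ × 14.9 × 6,943,225 ≈ 1,156.6 × g
RCF_min = 1.118 × 10⁻⁵ × 7.1 × (2635)² = 1.118 × 10⁻⁵ × 7.1 × 6,943,225 ≈ 551.1 × g
ΔRCF = 1,156.6 − 551.1 = 605.5

≈ 610 x g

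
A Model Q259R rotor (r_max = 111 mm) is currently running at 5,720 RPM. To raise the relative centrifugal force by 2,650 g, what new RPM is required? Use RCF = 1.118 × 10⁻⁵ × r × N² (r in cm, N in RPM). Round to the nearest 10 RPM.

≈ 7350 RPM

r = 111 mm = 11.1 cm
Current RCF = 1.118 × 10⁻⁵ × 11.1 × (5720)² = 1.118 × 10⁻⁵ × 11.1 × 32,718,400 ≈ 4,060.3 × g
Target RCF = 4,060.3 + 2,650 = 6,710.3 × g
N² = 6,710.3 / (12.4098 × 10⁻⁵) = 54,072,588
N ≈ √54,072,588 ≈ 7,353.4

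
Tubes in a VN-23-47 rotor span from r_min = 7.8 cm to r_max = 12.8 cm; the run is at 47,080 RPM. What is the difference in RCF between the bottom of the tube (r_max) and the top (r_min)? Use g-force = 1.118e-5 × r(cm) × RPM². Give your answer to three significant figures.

124000 g

RCF_max = 1.118 × 10⁻⁵ × 12.8 × (47080)² = 1.118 × 10⁻⁵ × 12.8 × 2,216,526,400 ≈ 317,193.8 × g
RCF_min = 1.118 × 10⁻⁵ × 7.8 × (47080)² = 1.118 × 10⁻⁵ × 7.8 × 2,216,526,400 ≈ 193,290 × g
ΔRCF = 317,193.8 − 193,290 = 123,903.8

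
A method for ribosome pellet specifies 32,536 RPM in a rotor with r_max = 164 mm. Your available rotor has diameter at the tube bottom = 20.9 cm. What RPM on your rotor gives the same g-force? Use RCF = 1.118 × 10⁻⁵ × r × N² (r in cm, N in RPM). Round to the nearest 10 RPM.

40760 RPM

Original rotor: r = 164 mm = 16.4 cm
RCF = 1.118 × 10⁻⁵ × r × N²
RCF_original = 1.118 × 10⁻⁵ × 16.4 × (32536)² = 1.118 × 10⁻⁵ × 16.4 × 1,058,591,296 ≈ 194,094.8 × g
Your rotor: r = 20.9 / 2 = 10.45 cm
194,094.8 = 1.118 × 10⁻⁵ × 10.45 × N²
N² = 194,094.8 / (11.6831 × 10⁻⁵) = 1,661,329,613
N ≈ √1,661,329,613 ≈ 40,759.4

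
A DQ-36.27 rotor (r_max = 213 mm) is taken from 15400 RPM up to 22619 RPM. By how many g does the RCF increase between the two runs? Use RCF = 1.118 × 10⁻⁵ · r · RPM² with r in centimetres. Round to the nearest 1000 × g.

≈ 65000 g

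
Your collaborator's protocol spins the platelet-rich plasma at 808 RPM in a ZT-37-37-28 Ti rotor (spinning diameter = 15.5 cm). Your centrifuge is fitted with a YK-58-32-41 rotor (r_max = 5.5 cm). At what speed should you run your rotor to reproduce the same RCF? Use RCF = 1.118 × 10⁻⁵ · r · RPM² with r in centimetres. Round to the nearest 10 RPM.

960 RPM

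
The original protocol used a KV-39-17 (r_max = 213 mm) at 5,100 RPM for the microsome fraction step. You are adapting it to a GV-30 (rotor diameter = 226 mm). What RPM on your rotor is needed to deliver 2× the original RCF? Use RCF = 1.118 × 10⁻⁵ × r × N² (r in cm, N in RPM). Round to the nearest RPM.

≈ 9902 RPM

Original rotor: r = 213 mm = 21.3 cm
RCF_original = 1.118 × 10⁻⁵ × 21.3 × (5100)² = 1.118 × 10⁻⁵ × 21.3 × 26,010,000 ≈ 6,193.9 × g
Target RCF = 2 × 6,193.9 ≈ 12,387.8 × g
Your rotor: r = 226 mm / 2 = 113 mm = 11.3 cm
12,387.8 = 1.118 × 10⁻⁵ × 11.3 × N²
N² = 12,387.8 / (12.6334 × 10⁻⁵) = 98,055,947
N ≈ √98,055,947 ≈ 9,902.3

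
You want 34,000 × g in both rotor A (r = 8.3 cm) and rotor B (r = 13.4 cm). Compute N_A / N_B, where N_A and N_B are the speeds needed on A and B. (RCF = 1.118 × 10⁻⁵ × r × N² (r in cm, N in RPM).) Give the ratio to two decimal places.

At fixed RCF, N ∝ 1/√r, so N_A/N_B = √(r_B/r_A) = √(13.4/8.3) = √1.614458 = 1.2706.

1.27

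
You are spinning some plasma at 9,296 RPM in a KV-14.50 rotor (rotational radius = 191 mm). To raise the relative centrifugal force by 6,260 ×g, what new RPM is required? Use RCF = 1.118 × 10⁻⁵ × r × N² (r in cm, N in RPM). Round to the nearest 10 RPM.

≈ 10760 RPM

r = 191 mm = 19.1 cm
Current RCF = 1.118 × 10⁻⁵ × 19.1 × (9296)² = 1.118 × 10⁻⁵ × 19.1 × 86,415,616 ≈ 18,453 × g
Target RCF = 18,453 + 6,260 = 24,713 × g
N² = 24,713 / (21.3538 × 10⁻⁵) = 115,731,158
N ≈ √115,731,158 ≈ 10,757.8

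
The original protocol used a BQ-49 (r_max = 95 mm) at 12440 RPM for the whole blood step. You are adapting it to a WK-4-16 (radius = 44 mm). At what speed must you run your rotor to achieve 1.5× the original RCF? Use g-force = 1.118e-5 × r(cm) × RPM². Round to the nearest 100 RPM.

22400 RPM

Original rotor: r = 95 mm = 9.5 cm
RCF_original = 1.118 × 10⁻⁵ × 9.5 × (12440)² = 1.118 × 10⁻⁵ × 9.5 × 154,753,600 ≈ 16,436.4 × g
Target RCF = 1.5 × 16,436.4 ≈ 24,654.6 × g
Your rotor: r = 44 mm = 4.4 cm
24,654.6 = 1.118 × 10⁻⁵ × 4.4 × N²
N² = 24,654.6 / (4.9192 × 10⁻⁵) = 501,191,251
N ≈ √501,191,251 ≈ 22,387.3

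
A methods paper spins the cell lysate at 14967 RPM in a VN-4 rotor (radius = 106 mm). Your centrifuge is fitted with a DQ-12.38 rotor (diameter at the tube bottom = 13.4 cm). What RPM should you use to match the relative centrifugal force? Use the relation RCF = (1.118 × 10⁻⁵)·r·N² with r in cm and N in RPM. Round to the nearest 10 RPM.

Original rotor: r = 106 mm = 10.6 cm
RCF_original = 1.118 × 10⁻⁵ × 10.6 × (14967)² = 1.118 × 10⁻⁵ × 10.6 × 224,011,089 ≈ 26,547.1 × g
Your rotor: r = 13.4 / 2 = 6.7 cm
26,547.1 = 1.118 × 10⁻⁵ × 6.7 × N²
N² = 26,547.1 / (7.4906 × 10⁻⁵) = 354,405,522
N ≈ √354,405,522 ≈ 18,825.7

18830 RPM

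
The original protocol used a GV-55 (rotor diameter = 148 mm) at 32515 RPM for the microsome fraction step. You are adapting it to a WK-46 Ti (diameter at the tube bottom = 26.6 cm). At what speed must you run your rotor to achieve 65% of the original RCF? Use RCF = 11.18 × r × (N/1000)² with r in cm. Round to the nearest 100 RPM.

19600 RPM

Original rotor: r = 148 mm / 2 = 74 mm = 7.4 cm
RCF_original = 11.18 × 7.4 × (32.515)² = 11.18 × 7.4 × 1,057.225225 ≈ 87,466.4 × g
Target RCF = 0.65 × 87,466.4 ≈ 56,853.2 × g
Your rotor: r = 26.6 / 2 = 13.3 cm
56,853.2 = 11.18 × 13.3 × (N/1000)²
(N/1000)² = 56,853.2 / 148.694 = 382.3503
N = 1000 × √382.3503 ≈ 19,553.8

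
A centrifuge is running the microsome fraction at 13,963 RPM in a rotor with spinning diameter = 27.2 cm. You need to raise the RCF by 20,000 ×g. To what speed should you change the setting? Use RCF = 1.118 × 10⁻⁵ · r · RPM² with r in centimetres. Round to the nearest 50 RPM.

18050 RPM

r = 27.2 / 2 = 13.6 cm
Current RCF = 1.118 × 10⁻⁵ × 13.6 × (13963)² = 1.118 × 10⁻⁵ × 13.6 × 194,965,369 ≈ 29,644.1 × g
Target RCF = 29,644.1 + 20,000 = 49,644.1 × g
N² = 49,644.1 / (15.2048 × 10⁻⁵) = 326,502,815
N ≈ √326,502,815 ≈ 18,069.4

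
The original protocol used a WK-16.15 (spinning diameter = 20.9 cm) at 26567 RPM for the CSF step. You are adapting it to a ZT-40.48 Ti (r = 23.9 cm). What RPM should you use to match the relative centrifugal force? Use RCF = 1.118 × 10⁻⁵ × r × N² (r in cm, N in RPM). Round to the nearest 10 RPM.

Original rotor: r = 20.9 / 2 = 10.45 cm
RCF = 1.118 × 10⁻⁵ × r × N²
RCF_original = 1.118 × 10⁻⁵ × 10.45 × (26567)² = 1.118 × 10⁻⁵ × 10.45 × 705,805,489 ≈ 82,460 × g
82,460 = 1.118 × 10⁻⁵ × 23.9 × N²
N² = 82,460 / (26.7202 × 10⁻⁵) = 308,605,475
N ≈ √308,605,475 ≈ 17,567.2

17570 RPM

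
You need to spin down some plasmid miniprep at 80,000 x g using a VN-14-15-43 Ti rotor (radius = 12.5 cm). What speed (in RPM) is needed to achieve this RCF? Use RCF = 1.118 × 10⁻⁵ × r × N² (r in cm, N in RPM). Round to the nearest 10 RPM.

RCF = 1.118 × 10⁻⁵ × r × N²
80,000 = 1.118 × 10⁻⁵ × 12.5 × N²
N² = 80,000 / (13.975 × 10⁻⁵) = 572,450,805
N ≈ √572,450,805 ≈ 23,925.9

23930 RPM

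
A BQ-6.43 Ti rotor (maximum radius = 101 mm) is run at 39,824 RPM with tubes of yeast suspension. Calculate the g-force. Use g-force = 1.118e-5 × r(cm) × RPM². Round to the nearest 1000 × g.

r = 101 mm = 10.1 cm
RCF = 1.118 × 10⁻⁵ × r × N²
RCF = 1.118 × 10⁻⁵ × 10.1 × (39824)² = 1.118 × 10⁻⁵ × 10.1 × 1,585,950,976 ≈ 179,082.4 × g

≈ 179000 ×g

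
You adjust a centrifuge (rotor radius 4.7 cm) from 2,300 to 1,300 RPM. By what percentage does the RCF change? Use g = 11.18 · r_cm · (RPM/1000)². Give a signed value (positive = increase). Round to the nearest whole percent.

-68%

RCF ∝ N², so the ratio is (1300/2300)² = (0.565217)² = 0.3195.
Change = 0.3195 − 1 = -0.6805 → -68.1%.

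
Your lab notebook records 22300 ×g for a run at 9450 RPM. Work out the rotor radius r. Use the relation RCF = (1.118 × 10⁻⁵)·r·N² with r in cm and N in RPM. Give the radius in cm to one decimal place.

r ≈ 22.3 cm

22300 = 1.118 × 10⁻⁵ × r × (9450)²
r = 22300 / (1.118 × 10⁻⁵ × 89,302,500) = 22300 / 998.4019 ≈ 22.336 cm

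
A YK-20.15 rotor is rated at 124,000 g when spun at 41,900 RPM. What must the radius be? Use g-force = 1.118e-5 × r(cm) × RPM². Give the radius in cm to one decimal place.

RCF = 1.118 × 10⁻⁵ × r × N²
124000 = 1.118 × 10⁻⁵ × r × (41900)²
r = 124000 / (1.118 × 10⁻⁵ × 1,755,610,000) = 124000 / 19627.72 ≈ 6.318 cm

≈ 6.3 cm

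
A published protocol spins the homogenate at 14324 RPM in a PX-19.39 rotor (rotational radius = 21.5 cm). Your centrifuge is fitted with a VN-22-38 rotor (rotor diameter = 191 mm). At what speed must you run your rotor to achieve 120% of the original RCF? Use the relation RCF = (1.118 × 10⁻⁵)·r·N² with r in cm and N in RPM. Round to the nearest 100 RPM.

RCF_original = 1.118 × 10⁻⁵ × 21.5 × (14324)² = 1.118 × 10⁻⁵ × 21.5 × 205,176,976 ≈ 49,318.4 × g
Target RCF = 1.2 × 49,318.4 ≈ 59,182.1 × g
Your rotor: r = 191 mm / 2 = 95.5 mm = 9.55 cm
59,182.1 = 1.118 × 10⁻⁵ × 9.55 × N²
N² = 59,182.1 / (10.6769 × 10⁻⁵) = 554,300,406
N ≈ √554,300,406 ≈ 23,543.6

≈ 23500 RPM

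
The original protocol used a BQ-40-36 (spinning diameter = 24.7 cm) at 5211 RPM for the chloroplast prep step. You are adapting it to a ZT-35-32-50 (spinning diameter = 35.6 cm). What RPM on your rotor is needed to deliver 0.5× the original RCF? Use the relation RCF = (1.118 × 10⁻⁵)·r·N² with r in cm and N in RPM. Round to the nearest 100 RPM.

≈ 3100 RPM

Original rotor: r = 24.7 / 2 = 12.35 cm
RCF = 1.118 × 10⁻⁵ × r × N²
RCF_original = 1.118 × 10⁻⁵ × 12.35 × (5211)² = 1.118 × 10⁻⁵ × 12.35 × 27,154,521 ≈ 3,749.3 × g
Target RCF = 0.5 × 3,749.3 ≈ 1,874.7 × g
Your rotor: r = 35.6 / 2 = 17.8 cm
1,874.7 = 1.118 × 10⁻⁵ × 17.8 × N²
N² = 1,874.7 / (19.9004 × 10⁻⁵) = 9,420,414
N ≈ √9,420,414 ≈ 3,069.3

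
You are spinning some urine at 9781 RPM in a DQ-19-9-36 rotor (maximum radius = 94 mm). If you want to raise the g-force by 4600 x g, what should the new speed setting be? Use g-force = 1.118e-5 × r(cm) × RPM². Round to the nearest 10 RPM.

r = 94 mm = 9.4 cm
Current RCF = 1.118 × 10⁻⁵ × 9.4 × (9781)² = 1.118 × 10⁻⁵ × 9.4 × 95,667,961 ≈ 10,053.9 × g
Target RCF = 10,053.9 + 4,600 = 14,653.9 × g
N² = 14,653.9 / (10.5092 × 10⁻⁵) = 139,438,777
N ≈ √139,438,777 ≈ 11,808.4

11810 RPM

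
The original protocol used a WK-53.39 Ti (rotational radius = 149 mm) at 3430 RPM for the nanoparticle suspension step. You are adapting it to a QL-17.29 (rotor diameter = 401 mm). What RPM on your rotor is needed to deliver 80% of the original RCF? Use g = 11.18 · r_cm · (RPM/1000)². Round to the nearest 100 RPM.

Original rotor: r = 149 mm = 14.9 cm
RCF = 11.18 × r × (N/1000)²
RCF_original = 11.18 × 14.9 × (3.43)² = 11.18 × 14.9 × 11.7649 ≈ 1,959.8 × g
Target RCF = 0.8 × 1,959.8 ≈ 1,567.8 × g
Your rotor: r = 401 mm / 2 = 200.5 mm = 20.05 cm
1,567.8 = 11.18 × 20.05 × (N/1000)²
(N/1000)² = 1,567.8 / 224.159 = 6.994143
N = 1000 × √6.994143 ≈ 2,644.6

2600 RPM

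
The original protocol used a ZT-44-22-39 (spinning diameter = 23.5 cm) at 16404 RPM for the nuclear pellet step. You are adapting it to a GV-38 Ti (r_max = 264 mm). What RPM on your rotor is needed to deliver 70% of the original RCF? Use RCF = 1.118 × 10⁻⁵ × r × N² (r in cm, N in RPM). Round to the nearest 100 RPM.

≈ 9200 RPM

Original rotor: r = 23.5 / 2 = 11.75 cm
RCF_original = 1.118 × 10⁻⁵ × 11.75 × (16404)² = 1.118 × 10⁻⁵ × 11.75 × 269,091,216 ≈ 35,349.2 × g
Target RCF = 0.7 × 35,349.2 ≈ 24,744.4 × g
Your rotor: r = 264 mm = 26.4 cm
24,744.4 = 1.118 × 10⁻⁵ × 26.4 × N²
N² = 24,744.4 / (29.5152 × 10⁻⁵) = 83,836,125
N ≈ √83,836,125 ≈ 9,156.2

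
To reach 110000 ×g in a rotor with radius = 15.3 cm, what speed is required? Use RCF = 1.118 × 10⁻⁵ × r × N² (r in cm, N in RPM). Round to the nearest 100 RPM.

RCF = 1.118 × 10⁻⁵ × r × N²
110,000 = 1.118 × 10⁻⁵ × 15.3 × N²
N² = 110,000 / (17.1054 × 10⁻⁵) = 643,071,779
N ≈ √643,071,779 ≈ 25,358.9

25400 RPM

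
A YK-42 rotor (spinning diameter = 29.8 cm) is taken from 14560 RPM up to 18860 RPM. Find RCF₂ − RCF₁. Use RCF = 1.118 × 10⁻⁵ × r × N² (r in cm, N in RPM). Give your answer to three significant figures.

r = 29.8 / 2 = 14.9 cm
RCF₁ = 1.118 × 10⁻⁵ × 14.9 × (14560)² = 1.118 × 10⁻⁵ × 14.9 × 211,993,600 ≈ 35,314.3 × g
RCF₂ = 1.118 × 10⁻⁵ × 14.9 × (18860)² = 1.118 × 10⁻⁵ × 14.9 × 355,699,600 ≈ 59,253.2 × g
Increase = 59,253.2 − 35,314.3 = 23,938.9

≈ 23900 g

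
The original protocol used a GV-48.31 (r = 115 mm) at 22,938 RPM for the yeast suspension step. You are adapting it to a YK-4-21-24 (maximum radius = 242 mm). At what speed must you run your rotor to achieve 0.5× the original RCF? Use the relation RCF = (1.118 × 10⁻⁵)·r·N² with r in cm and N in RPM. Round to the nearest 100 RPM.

11200 RPM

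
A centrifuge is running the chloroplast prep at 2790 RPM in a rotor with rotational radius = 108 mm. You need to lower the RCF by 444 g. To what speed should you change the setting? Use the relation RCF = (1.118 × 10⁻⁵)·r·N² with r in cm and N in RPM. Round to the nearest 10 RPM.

N₂ ≈ 2030 RPM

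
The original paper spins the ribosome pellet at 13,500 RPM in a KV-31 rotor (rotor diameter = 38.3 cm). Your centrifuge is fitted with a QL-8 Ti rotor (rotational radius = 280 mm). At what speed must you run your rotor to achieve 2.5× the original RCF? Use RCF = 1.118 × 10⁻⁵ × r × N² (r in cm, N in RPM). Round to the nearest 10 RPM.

≈ 17650 RPM

Original rotor: r = 38.3 / 2 = 19.15 cm
RCF_original = 1.118 × 10⁻⁵ × 19.15 × (13500)² = 1.118 × 10⁻⁵ × 19.15 × 182,250,000 ≈ 39,019.2 × g
Target RCF = 2.5 × 39,019.2 ≈ 97,548 × g
Your rotor: r = 280 mm = 28.0 cm
97,548 = 1.118 × 10⁻⁵ × 28 × N²
N² = 97,548 / (31.304 × 10⁻⁵) = 311,615,129
N ≈ √311,615,129 ≈ 17,652.6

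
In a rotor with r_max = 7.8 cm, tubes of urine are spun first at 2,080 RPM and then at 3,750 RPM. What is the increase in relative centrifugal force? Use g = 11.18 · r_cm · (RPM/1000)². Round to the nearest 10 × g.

≈ 850 ×g

RCF₁ = 11.18 × 7.8 × (2.08)² = 11.18 × 7.8 × 4.3264 ≈ 377.3 × g
RCF₂ = 11.18 × 7.8 × (3.75)² = 11.18 × 7.8 × 14.0625 ≈ 1,226.3 × g
Increase = 1,226.3 − 377.3 = 849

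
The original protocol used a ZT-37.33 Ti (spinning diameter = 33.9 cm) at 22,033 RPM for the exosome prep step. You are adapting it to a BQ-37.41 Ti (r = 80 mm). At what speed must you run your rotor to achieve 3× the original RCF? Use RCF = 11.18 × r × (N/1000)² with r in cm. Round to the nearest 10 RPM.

55550 RPM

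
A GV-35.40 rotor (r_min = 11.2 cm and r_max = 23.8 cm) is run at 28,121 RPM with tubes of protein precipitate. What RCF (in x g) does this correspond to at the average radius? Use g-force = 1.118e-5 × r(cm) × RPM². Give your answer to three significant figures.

r_avg = (11.2 + 23.8) / 2 = 17.5 cm
RCF = 1.118 × 10⁻⁵ × 17.5 × (28121)² = 1.118 × 10⁻⁵ × 17.5 × 790,790,641 ≈ 154,718.2 × g

RCF ≈ 155000 x g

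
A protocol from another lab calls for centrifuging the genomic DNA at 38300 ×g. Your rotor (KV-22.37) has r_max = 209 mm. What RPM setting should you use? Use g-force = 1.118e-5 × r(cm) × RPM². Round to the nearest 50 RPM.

r = 209 mm = 20.9 cm
38,300 = 1.118 × 10⁻⁵ × 20.9 × N²
N² = 38,300 / (23.3662 × 10⁻⁵) = 163,911,975
N ≈ √163,911,975 ≈ 12,802.8

N ≈ 12800 RPM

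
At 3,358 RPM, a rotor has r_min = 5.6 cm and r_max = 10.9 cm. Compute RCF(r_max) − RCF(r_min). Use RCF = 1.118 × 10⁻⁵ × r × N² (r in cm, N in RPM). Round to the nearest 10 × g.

RCF_max = 1.118 × 10⁻⁵ × 10.9 × (3358)² = 1.118 × 10⁻⁵ × 10.9 × 11,276,164 ≈ 1,374.1 × g
RCF_min = 1.118 × 10⁻⁵ × 5.6 × (3358)² = 1.118 × 10⁻⁵ × 5.6 × 11,276,164 ≈ 706 × g
ΔRCF = 1,374.1 − 706 = 668.1

≈ 670 x g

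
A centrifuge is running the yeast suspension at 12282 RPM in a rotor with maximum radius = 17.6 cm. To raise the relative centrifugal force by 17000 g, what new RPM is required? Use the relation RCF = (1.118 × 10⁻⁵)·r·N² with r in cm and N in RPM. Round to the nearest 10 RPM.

Current RCF = 1.118 × 10⁻⁵ × 17.6 × (12282)² = 1.118 × 10⁻⁵ × 17.6 × 150,847,524 ≈ 29,682 × g
Target RCF = 29,682 + 17,000 = 46,682 × g
N² = 46,682 / (19.6768 × 10⁻⁵) = 237,243,861
N ≈ √237,243,861 ≈ 15,402.7

N₂ ≈ 15400 RPM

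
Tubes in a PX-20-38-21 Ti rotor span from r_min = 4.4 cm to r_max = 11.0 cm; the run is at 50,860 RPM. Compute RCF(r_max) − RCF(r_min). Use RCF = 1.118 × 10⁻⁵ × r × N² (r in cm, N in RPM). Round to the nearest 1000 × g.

ΔRCF ≈ 191000 x g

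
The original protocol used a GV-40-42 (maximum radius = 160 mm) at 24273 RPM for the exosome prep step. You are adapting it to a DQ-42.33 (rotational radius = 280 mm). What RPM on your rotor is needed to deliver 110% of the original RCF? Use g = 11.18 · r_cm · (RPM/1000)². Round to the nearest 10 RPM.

19240 RPM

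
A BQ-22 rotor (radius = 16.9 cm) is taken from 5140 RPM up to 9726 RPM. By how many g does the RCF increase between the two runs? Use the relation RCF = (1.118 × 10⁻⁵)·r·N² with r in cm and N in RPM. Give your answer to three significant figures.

12900 g

RCF₁ = 1.118 × 10⁻⁵ × 16.9 × (5140)² = 1.118 × 10⁻⁵ × 16.9 × 26,419,600 ≈ 4,991.8 × g
RCF₂ = 1.118 × 10⁻⁵ × 16.9 × (9726)² = 1.118 × 10⁻⁵ × 16.9 × 94,595,076 ≈ 17,873 × g
Increase = 17,873 − 4,991.8 = 12,881.2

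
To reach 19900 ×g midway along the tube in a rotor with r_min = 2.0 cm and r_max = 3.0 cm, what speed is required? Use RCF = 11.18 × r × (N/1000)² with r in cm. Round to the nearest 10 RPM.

N ≈ 26680 RPM

r_avg = (2.0 + 3.0) / 2 = 2.5 cm
RCF = 11.18 × r × (N/1000)²
19,900 = 11.18 × 2.5 × (N/1000)²
(N/1000)² = 19,900 / 27.95 = 711.9857
N = 1000 × √711.9857 ≈ 26,683.1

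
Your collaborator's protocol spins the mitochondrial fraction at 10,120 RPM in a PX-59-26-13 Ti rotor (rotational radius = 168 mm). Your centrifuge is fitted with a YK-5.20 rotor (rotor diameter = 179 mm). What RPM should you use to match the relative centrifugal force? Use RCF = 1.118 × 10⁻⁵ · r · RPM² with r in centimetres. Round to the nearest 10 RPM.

Original rotor: r = 168 mm = 16.8 cm
RCF_original = 1.118 × 10⁻⁵ × 16.8 × (10120)² = 1.118 × 10⁻⁵ × 16.8 × 102,414,400 ≈ 19,235.9 × g
Your rotor: r = 179 mm / 2 = 89.5 mm = 8.95 cm
19,235.9 = 1.118 × 10⁻⁵ × 8.95 × N²
N² = 19,235.9 / (10.0061 × 10⁻⁵) = 192,241,733
N ≈ √192,241,733 ≈ 13,865.1

≈ 13870 RPM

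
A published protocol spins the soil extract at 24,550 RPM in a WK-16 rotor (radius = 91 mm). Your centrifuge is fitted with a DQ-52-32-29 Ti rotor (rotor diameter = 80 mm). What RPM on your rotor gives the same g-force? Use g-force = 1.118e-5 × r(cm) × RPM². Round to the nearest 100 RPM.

≈ 37000 RPM

Original rotor: r = 91 mm = 9.1 cm
RCF_original = 1.118 × 10⁻⁵ × 9.1 × (24550)² = 1.118 × 10⁻⁵ × 9.1 × 602,702,500 ≈ 61,317.7 × g
Your rotor: r = 80 mm / 2 = 40 mm = 4 cm
61,317.7 = 1.118 × 10⁻⁵ × 4 × N²
N² = 61,317.7 / (4.472 × 10⁻⁵) = 1,371,147,138
N ≈ √1,371,147,138 ≈ 37,029.0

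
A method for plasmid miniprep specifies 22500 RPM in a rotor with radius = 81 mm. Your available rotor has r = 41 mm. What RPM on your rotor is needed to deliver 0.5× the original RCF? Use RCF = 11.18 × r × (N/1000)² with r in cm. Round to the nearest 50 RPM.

Original rotor: r = 81 mm = 8.1 cm
RCF = 11.18 × r × (N/1000)²
RCF_original = 11.18 × 8.1 × (22.5)² = 11.18 × 8.1 × 506.25 ≈ 45,845 × g
Target RCF = 0.5 × 45,845 ≈ 22,922.5 × g
Your rotor: r = 41 mm = 4.1 cm
22,922.5 = 11.18 × 4.1 × (N/1000)²
(N/1000)² = 22,922.5 / 45.838 = 500.0764
N = 1000 × √500.0764 ≈ 22,362.4

≈ 22350 RPM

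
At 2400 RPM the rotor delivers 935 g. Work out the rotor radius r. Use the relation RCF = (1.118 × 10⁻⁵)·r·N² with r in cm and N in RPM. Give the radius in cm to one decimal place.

r ≈ 14.5 cm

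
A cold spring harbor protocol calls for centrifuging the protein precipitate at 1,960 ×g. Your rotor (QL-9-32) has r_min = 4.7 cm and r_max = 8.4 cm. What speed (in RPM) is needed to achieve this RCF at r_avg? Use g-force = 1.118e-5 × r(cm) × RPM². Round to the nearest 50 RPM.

N ≈ 5150 RPM

r_avg = (4.7 + 8.4) / 2 = 6.55 cm
1,960 = 1.118 × 10⁻⁵ × 6.55 × N²
N² = 1,960 / (7.3229 × 10⁻⁵) = 26,765,353
N ≈ √26,765,353 ≈ 5,173.5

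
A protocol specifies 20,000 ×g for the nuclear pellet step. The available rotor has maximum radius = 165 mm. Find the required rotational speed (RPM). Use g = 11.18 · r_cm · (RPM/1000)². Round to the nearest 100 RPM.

10400 RPM

r = 165 mm = 16.5 cm
20,000 = 11.18 × 16.5 × (N/1000)²
(N/1000)² = 20,000 / 184.47 = 108.4187
N = 1000 × √108.4187 ≈ 10,412.4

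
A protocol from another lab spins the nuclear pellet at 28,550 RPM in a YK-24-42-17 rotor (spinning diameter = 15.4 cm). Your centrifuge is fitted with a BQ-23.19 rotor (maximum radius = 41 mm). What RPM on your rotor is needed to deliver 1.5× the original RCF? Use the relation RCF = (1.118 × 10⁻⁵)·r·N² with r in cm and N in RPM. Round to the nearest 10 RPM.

≈ 47920 RPM

Original rotor: r = 15.4 / 2 = 7.7 cm
RCF_original = 1.118 × 10⁻⁵ × 7.7 × (28550)² = 1.118 × 10⁻⁵ × 7.7 × 815,102,500 ≈ 70,168.9 × g
Target RCF = 1.5 × 70,168.9 ≈ 105,253.3 × g
Your rotor: r = 41 mm = 4.1 cm
105,253.3 = 1.118 × 10⁻⁵ × 4.1 × N²
N² = 105,253.3 / (4.5838 × 10⁻⁵) = 2,296,201,841
N ≈ √2,296,201,841 ≈ 47,918.7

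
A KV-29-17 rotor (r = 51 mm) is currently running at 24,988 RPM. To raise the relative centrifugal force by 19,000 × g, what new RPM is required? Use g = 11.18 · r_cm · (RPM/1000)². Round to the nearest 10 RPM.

30950 RPM

r = 51 mm = 5.1 cm
Current RCF = 11.18 × 5.1 × (24.988)² = 11.18 × 5.1 × 624.400144 ≈ 35,602 × g
Target RCF = 35,602 + 19,000 = 54,602 × g
(N/1000)² = 54,602 / 57.018 = 957.6274
N = 1000 × √957.6274 ≈ 30,945.6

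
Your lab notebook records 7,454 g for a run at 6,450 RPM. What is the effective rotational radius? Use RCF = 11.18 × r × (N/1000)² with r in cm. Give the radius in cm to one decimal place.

RCF = 11.18 × r × (N/1000)²
7454 = 11.18 × r × (6.45)²
r = 7454 / (11.18 × 41.6025) = 7454 / 465.116 ≈ 16.026 cm

r ≈ 16.0 cm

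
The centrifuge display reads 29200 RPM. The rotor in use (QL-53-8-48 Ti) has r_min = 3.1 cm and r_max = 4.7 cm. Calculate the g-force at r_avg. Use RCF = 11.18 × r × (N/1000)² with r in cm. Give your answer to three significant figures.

RCF ≈ 37200 × g

r_avg = (3.1 + 4.7) / 2 = 3.9 cm
RCF = 11.18 × 3.9 × (29.2)² = 11.18 × 3.9 × 852.64 ≈ 37,176.8 × g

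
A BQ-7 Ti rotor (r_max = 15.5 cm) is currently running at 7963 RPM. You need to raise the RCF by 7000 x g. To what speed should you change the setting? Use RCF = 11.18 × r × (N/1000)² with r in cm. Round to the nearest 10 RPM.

Current RCF = 11.18 × 15.5 × (7.963)² = 11.18 × 15.5 × 63.409369 ≈ 10,988.2 × g
Target RCF = 10,988.2 + 7,000 = 17,988.2 × g
(N/1000)² = 17,988.2 / 173.29 = 103.804
N = 1000 × √103.804 ≈ 10,188.4

10190 RPM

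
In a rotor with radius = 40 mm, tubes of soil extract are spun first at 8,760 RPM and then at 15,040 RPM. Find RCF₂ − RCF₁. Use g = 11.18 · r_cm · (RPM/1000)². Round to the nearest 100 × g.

6700 x g

r = 40 mm = 4.0 cm
RCF₁ = 11.18 × 4 × (8.76)² = 11.18 × 4 × 76.7376 ≈ 3,431.7 × g
RCF₂ = 11.18 × 4 × (15.04)² = 11.18 × 4 × 226.2016 ≈ 10,115.7 × g
Increase = 10,115.7 − 3,431.7 = 6,684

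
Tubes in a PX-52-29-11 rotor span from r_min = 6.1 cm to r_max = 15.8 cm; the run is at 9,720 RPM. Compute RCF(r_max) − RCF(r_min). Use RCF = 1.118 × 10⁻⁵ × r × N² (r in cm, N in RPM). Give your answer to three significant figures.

10200 g

ΔRCF = 1.118 × 10⁻⁵ × (r_max − r_min) × N² = 1.118 × 10⁻⁵ × 9.7 × 94,478,400 ≈ 10,245.8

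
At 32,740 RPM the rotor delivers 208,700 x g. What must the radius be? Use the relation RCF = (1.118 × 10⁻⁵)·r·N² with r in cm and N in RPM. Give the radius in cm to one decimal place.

RCF = 1.118 × 10⁻⁵ × r × N²
208700 = 1.118 × 10⁻⁵ × r × (32740)²
r = 208700 / (1.118 × 10⁻⁵ × 1,071,907,600) = 208700 / 11983.93 ≈ 17.415 cm

r ≈ 17.4 cm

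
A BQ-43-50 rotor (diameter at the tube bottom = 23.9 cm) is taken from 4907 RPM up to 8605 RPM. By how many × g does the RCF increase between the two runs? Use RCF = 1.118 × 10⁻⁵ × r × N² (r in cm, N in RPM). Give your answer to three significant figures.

r = 23.9 / 2 = 11.95 cm
RCF₁ = 1.118 × 10⁻⁵ × 11.95 × (4907)² = 1.118 × 10⁻⁵ × 11.95 × 24,078,649 ≈ 3,216.9 × g
RCF₂ = 1.118 × 10⁻⁵ × 11.95 × (8605)² = 1.118 × 10⁻⁵ × 11.95 × 74,046,025 ≈ 9,892.6 × g
Increase = 9,892.6 − 3,216.9 = 6,675.7

≈ 6680 × g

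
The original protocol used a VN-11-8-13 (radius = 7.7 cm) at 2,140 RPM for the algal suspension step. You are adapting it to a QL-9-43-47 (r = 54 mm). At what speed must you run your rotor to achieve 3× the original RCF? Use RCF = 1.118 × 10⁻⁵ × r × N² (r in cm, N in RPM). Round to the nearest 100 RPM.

4400 RPM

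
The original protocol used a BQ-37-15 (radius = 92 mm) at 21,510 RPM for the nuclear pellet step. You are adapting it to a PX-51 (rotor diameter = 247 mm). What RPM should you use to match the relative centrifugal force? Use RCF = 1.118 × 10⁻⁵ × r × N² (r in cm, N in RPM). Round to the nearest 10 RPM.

≈ 18570 RPM

Original rotor: r = 92 mm = 9.2 cm
RCF_original = 1.118 × 10⁻⁵ × 9.2 × (21510)² = 1.118 × 10⁻⁵ × 9.2 × 462,680,100 ≈ 47,589.4 × g
Your rotor: r = 247 mm / 2 = 123.5 mm = 12.35 cm
47,589.4 = 1.118 × 10⁻⁵ × 12.35 × N²
N² = 47,589.4 / (13.8073 × 10⁻⁵) = 344,668,400
N ≈ √344,668,400 ≈ 18,565.2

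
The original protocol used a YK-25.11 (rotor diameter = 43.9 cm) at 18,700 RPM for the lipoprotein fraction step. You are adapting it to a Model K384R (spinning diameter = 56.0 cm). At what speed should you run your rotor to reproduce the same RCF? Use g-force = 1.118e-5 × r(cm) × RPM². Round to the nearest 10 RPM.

≈ 16560 RPM

Original rotor: r = 43.9 / 2 = 21.95 cm
RCF = 1.118 × 10⁻⁵ × r × N²
RCF_original = 1.118 × 10⁻⁵ × 21.95 × (18700)² = 1.118 × 10⁻⁵ × 21.95 × 349,690,000 ≈ 85,814.3 × g
Your rotor: r = 56.0 / 2 = 28 cm
85,814.3 = 1.118 × 10⁻⁵ × 28 × N²
N² = 85,814.3 / (31.304 × 10⁻⁵) = 274,132,060
N ≈ √274,132,060 ≈ 16,556.9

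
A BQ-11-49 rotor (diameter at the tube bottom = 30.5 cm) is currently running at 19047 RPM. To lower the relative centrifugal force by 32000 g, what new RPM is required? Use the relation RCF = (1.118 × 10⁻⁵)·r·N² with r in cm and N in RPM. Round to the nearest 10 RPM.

≈ 13230 RPM

r = 30.5 / 2 = 15.25 cm
Current RCF = 1.118 × 10⁻⁵ × 15.25 × (19047)² = 1.118 × 10⁻⁵ × 15.25 × 362,788,209 ≈ 61,853.6 × g
Target RCF = 61,853.6 − 32,000 = 29,853.6 × g
N² = 29,853.6 / (17.0495 × 10⁻⁵) = 175,099,563
N ≈ √175,099,563 ≈ 13,232.5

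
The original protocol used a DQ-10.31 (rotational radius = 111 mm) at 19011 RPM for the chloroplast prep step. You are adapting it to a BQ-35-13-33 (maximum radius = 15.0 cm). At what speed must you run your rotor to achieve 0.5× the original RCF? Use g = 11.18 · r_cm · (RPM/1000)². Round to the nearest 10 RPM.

Original rotor: r = 111 mm = 11.1 cm
RCF = 11.18 × r × (N/1000)²
RCF_original = 11.18 × 11.1 × (19.011)² = 11.18 × 11.1 × 361.418121 ≈ 44,851.3 × g
Target RCF = 0.5 × 44,851.3 ≈ 22,425.7 × g
22,425.7 = 11.18 × 15 × (N/1000)²
(N/1000)² = 22,425.7 / 167.7 = 133.7251
N = 1000 × √133.7251 ≈ 11,564.0

≈ 11560 RPM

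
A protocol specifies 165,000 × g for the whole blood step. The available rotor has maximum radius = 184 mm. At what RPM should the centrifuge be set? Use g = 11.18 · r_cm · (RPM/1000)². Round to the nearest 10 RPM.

≈ 28320 RPM

r = 184 mm = 18.4 cm
165,000 = 11.18 × 18.4 × (N/1000)²
(N/1000)² = 165,000 / 205.712 = 802.0922
N = 1000 × √802.0922 ≈ 28,321.2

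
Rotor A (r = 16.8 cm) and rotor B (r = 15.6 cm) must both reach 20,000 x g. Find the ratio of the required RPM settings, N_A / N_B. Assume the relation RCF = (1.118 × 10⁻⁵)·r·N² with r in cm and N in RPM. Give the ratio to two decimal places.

0.96

At fixed RCF, N ∝ 1/√r, so N_A/N_B = √(r_B/r_A) = √(15.6/16.8) = √0.928571 = 0.9636.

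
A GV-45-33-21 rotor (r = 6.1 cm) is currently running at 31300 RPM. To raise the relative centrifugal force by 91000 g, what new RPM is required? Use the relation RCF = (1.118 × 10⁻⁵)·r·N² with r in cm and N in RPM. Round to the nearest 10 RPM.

Current RCF = 1.118 × 10⁻⁵ × 6.1 × (31300)² = 1.118 × 10⁻⁵ × 6.1 × 979,690,000 ≈ 66,812.9 × g
Target RCF = 66,812.9 + 91,000 = 157,812.9 × g
N² = 157,812.9 / (6.8198 × 10⁻⁵) = 2,314,040,001
N ≈ √2,314,040,001 ≈ 48,104.5

N₂ ≈ 48100 RPM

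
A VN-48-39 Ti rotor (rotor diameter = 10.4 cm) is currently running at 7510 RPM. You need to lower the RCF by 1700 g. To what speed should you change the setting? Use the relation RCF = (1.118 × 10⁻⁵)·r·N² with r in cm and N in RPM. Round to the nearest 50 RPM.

r = 10.4 / 2 = 5.2 cm
Current RCF = 1.118 × 10⁻⁵ × 5.2 × (7510)² = 1.118 × 10⁻⁵ × 5.2 × 56,400,100 ≈ 3,278.9 × g
Target RCF = 3,278.9 − 1,700 = 1,578.9 × g
N² = 1,578.9 / (5.8136 × 10⁻⁵) = 27,158,731
N ≈ √27,158,731 ≈ 5,211.4

N₂ ≈ 5200 RPM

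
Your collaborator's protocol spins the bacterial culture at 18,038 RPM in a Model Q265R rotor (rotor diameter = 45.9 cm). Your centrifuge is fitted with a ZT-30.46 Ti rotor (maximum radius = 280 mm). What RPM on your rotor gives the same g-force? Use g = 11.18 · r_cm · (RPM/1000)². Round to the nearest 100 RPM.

Original rotor: r = 45.9 / 2 = 22.95 cm
RCF_original = 11.18 × 22.95 × (18.038)² = 11.18 × 22.95 × 325.369444 ≈ 83,483.6 × g
Your rotor: r = 280 mm = 28.0 cm
83,483.6 = 11.18 × 28 × (N/1000)²
(N/1000)² = 83,483.6 / 313.04 = 266.6867
N = 1000 × √266.6867 ≈ 16,330.5

16300 RPM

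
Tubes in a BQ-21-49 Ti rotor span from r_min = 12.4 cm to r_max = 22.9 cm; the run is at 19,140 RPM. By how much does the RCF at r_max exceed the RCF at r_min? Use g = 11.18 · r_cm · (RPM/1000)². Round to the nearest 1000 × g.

43000 x g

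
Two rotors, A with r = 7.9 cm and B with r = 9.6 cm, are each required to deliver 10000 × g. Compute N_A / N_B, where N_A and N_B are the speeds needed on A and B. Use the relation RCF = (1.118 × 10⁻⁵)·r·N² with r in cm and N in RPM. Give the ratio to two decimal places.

At fixed RCF, N ∝ 1/√r, so N_A/N_B = √(r_B/r_A) = √(9.6/7.9) = √1.215190 = 1.1024.

1.10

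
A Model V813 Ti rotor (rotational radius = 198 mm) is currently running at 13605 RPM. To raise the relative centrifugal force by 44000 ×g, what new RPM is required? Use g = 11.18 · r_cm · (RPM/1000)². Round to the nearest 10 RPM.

19590 RPM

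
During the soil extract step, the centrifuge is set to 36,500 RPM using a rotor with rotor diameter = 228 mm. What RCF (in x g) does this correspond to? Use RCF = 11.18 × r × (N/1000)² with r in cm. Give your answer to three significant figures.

RCF ≈ 170000 x g

r = 228 mm / 2 = 114 mm = 11.4 cm
RCF = 11.18 × 11.4 × (36.5)² = 11.18 × 11.4 × 1,332.25 ≈ 169,797.9 × g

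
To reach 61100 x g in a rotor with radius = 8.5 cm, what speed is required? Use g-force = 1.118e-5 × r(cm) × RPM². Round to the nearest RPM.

N ≈ 25357 RPM

61,100 = 1.118 × 10⁻⁵ × 8.5 × N²
N² = 61,100 / (9.503 × 10⁻⁵) = 642,954,856
N ≈ √642,954,856 ≈ 25,356.6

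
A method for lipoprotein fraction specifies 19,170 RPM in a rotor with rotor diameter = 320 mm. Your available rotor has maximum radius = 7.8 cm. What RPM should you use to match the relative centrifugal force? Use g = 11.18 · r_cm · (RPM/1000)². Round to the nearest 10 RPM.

27460 RPM

Original rotor: r = 320 mm / 2 = 160 mm = 16 cm
RCF_original = 11.18 × 16 × (19.17)² = 11.18 × 16 × 367.4889 ≈ 65,736.4 × g
65,736.4 = 11.18 × 7.8 × (N/1000)²
(N/1000)² = 65,736.4 / 87.204 = 753.8232
N = 1000 × √753.8232 ≈ 27,455.8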